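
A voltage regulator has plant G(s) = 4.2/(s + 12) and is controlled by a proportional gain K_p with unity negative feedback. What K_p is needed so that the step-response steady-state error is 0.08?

Steady-state error for a unit step on this type-0 loop is 1/(1 + K_p·G(0)).
G(0) = 0.35. Require 1/(1 + K_p·0.35) = 0.08, so 1 + 0.35·K_p = 12.5.
K_p = (12.5 − 1)/0.35 = 32.9.

K_p = 32.9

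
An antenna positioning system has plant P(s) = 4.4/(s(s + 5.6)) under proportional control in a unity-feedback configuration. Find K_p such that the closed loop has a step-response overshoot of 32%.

K_p = 15.3

From %OS = 100·exp(−πζ/√(1−ζ²)) = 32%, ζ = −ln(0.32)/√(π²+ln²(0.32)) = 0.341.
Characteristic equation s² + 5.6s + 4.4K_p = 0 gives ζ = 5.6/(2√(4.4K_p)).
Setting ζ = 0.341: √(4.4K_p) = 5.6/(2·0.341) = 8.212, so K_p = 67.44/4.4 = 15.3.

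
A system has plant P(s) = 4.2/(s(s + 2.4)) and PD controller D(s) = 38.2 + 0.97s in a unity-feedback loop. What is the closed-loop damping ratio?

ζ = 0.256

Forward path: (38.2 + 0.97s)·4.2/(s(s+2.4)). The closed-loop characteristic equation is s² + (2.4 + 4.2·0.97)s + 4.2·38.2 = 0.
That is s² + 6.474s + 160.4 = 0, so ω_n = 12.67 rad/s and ζ = 6.474/(2·12.67) = 0.2556.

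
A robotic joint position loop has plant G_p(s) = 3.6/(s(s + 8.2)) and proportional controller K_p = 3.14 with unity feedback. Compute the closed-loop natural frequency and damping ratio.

ω_n = 3.36 rad/s, ζ = 1.22

1 + K_p·G_p(s) = 0 gives s² + 8.2s + 11.3 = 0.
Matching s² + 2ζω_n s + ω_n²: ω_n = √11.3 = 3.362 rad/s and 2ζω_n = 8.2, so ζ = 8.2/(2·3.362) = 1.22.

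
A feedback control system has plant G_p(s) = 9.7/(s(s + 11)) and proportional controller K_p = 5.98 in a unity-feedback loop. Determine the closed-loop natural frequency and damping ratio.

With unity feedback the closed-loop characteristic equation is s² + 11s + 5.98·9.7 = s² + 11s + 58.01 = 0.
So ω_n² = 58.01 ⇒ ω_n = 7.616 rad/s, and ζ = 11/(2ω_n) = 0.722.

ω_n = 7.62 rad/s, ζ = 0.722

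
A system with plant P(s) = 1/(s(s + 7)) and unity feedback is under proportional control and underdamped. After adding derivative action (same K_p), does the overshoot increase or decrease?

decrease

The derivative term adds K·K_d to the s-coefficient of the characteristic equation, raising 2ζω_n while ω_n is unchanged; ζ increases, so overshoot decreases.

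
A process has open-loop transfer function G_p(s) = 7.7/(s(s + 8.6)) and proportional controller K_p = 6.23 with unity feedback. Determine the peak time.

From 1 + K_pG_p(s) = 0: s² + 8.6s + 47.97 = 0 ⇒ ω_n = 6.926, ζ = 0.6208.
Damped frequency ω_d = ω_n√(1−ζ²) = 5.43 rad/s, so peak time T_p = π/ω_d = 0.579 s.

T_p = 0.579 s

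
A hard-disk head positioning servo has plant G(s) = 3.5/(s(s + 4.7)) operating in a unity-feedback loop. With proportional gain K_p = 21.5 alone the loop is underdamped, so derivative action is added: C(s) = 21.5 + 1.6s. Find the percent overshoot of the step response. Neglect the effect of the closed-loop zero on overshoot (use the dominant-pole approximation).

9.85%

Forward path: (21.5 + 1.6s)·3.5/(s(s+4.7)). The closed-loop characteristic equation is s² + (4.7 + 3.5·1.6)s + 3.5·21.5 = 0.
That is s² + 10.3s + 75.25 = 0, so ω_n = 8.675 rad/s and ζ = 10.3/(2·8.675) = 0.5937.
%OS = 100·exp(−πζ/√(1−ζ²)) = 9.85%.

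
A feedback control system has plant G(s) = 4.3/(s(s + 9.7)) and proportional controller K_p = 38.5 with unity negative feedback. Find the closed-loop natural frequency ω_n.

The closed-loop denominator is s(s+9.7) + 38.5·4.3 = s² + 9.7s + 165.5.
Matching s² + 2ζω_n s + ω_n²: ω_n = √165.5 = 12.87 rad/s and 2ζω_n = 9.7, so ζ = 9.7/(2·12.87) = 0.377.

ω_n = 12.9 rad/s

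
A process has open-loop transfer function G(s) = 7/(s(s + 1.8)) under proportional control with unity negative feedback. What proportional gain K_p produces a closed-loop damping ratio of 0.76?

Closed-loop characteristic equation: s² + 1.8s + K_p·7 = 0.
So ω_n = √(7K_p) and 2ζω_n = 1.8, giving ζ = 1.8/(2√(7K_p)).
Setting ζ = 0.76: √(7K_p) = 1.8/(2·0.76) = 1.184, so K_p = 1.402/7 = 0.2.

K_p = 0.2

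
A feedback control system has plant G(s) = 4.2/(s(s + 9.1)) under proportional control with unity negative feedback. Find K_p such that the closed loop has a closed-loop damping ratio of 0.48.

K_p = 21.4

Closed-loop characteristic equation: s² + 9.1s + K_p·4.2 = 0.
So ω_n = √(4.2K_p) and 2ζω_n = 9.1, giving ζ = 9.1/(2√(4.2K_p)).
Setting ζ = 0.48: √(4.2K_p) = 9.1/(2·0.48) = 9.479, so K_p = 89.85/4.2 = 21.4.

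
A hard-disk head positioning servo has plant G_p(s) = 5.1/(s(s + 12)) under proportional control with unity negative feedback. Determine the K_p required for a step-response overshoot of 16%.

K_p = 27.8

From %OS = 100·exp(−πζ/√(1−ζ²)) = 16%, ζ = −ln(0.16)/√(π²+ln²(0.16)) = 0.5039.
Characteristic equation s² + 12s + 5.1K_p = 0 gives ζ = 12/(2√(5.1K_p)).
Setting ζ = 0.5039: √(5.1K_p) = 12/(2·0.5039) = 11.91, so K_p = 141.8/5.1 = 27.8.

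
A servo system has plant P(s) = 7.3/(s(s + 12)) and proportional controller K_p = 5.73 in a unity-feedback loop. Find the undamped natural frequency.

With unity feedback the closed-loop characteristic equation is s² + 12s + 5.73·7.3 = s² + 12s + 41.83 = 0.
So ω_n² = 41.83 ⇒ ω_n = 6.468 rad/s, and ζ = 12/(2ω_n) = 0.928.

ω_n = 6.47 rad/s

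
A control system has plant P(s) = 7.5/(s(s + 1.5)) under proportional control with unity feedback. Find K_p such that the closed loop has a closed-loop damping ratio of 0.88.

Closed-loop characteristic equation: s² + 1.5s + K_p·7.5 = 0.
So ω_n = √(7.5K_p) and 2ζω_n = 1.5, giving ζ = 1.5/(2√(7.5K_p)).
Setting ζ = 0.88: √(7.5K_p) = 1.5/(2·0.88) = 0.8523, so K_p = 0.7264/7.5 = 0.0968.

K_p = 0.0968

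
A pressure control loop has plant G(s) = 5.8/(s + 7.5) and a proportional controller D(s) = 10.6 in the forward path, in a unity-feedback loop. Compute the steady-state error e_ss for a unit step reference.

0.109

The loop is type 0. Static position error constant K_pos = D(0)·G(0) = 10.6·0.7733 = 8.197.
Steady-state error to a unit step: e_ss = 1/(1+K_pos) = 1/9.197 = 0.109.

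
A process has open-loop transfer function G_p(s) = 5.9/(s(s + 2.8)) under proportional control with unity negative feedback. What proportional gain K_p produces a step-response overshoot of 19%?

From %OS = 100·exp(−πζ/√(1−ζ²)) = 19%, ζ = −ln(0.19)/√(π²+ln²(0.19)) = 0.4673.
Characteristic equation s² + 2.8s + 5.9K_p = 0 gives ζ = 2.8/(2√(5.9K_p)).
Setting ζ = 0.4673: √(5.9K_p) = 2.8/(2·0.4673) = 2.996, so K_p = 8.974/5.9 = 1.52.

K_p = 1.52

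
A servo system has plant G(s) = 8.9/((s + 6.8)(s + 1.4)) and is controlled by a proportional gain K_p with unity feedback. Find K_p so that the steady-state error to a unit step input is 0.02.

The loop is type 0, so e_ss(step) = 1/(1 + K_pos) with K_pos = K_p·G(0).
G(0) = 0.9349. Require 1/(1 + K_p·0.9349) = 0.02, so 1 + 0.9349·K_p = 50.
K_p = (50 − 1)/0.9349 = 52.4.

K_p = 52.4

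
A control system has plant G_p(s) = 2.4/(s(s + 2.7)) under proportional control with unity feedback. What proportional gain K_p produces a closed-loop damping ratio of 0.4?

K_p = 4.75

Closed-loop characteristic equation: s² + 2.7s + K_p·2.4 = 0.
So ω_n = √(2.4K_p) and 2ζω_n = 2.7, giving ζ = 2.7/(2√(2.4K_p)).
Setting ζ = 0.4: √(2.4K_p) = 2.7/(2·0.4) = 3.375, so K_p = 11.39/2.4 = 4.75.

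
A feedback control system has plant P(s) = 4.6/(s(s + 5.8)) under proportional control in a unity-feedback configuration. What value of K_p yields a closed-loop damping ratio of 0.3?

K_p = 20.3

Closed-loop characteristic equation: s² + 5.8s + K_p·4.6 = 0.
So ω_n = √(4.6K_p) and 2ζω_n = 5.8, giving ζ = 5.8/(2√(4.6K_p)).
Setting ζ = 0.3: √(4.6K_p) = 5.8/(2·0.3) = 9.667, so K_p = 93.44/4.6 = 20.3.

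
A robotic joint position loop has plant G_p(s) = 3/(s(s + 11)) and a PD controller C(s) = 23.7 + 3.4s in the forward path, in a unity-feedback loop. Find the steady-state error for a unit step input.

0

The open loop C(s)G_p(s) has a pole at the origin (type 1), so the static position error constant is infinite and e_ss = 1/(1+∞) = 0.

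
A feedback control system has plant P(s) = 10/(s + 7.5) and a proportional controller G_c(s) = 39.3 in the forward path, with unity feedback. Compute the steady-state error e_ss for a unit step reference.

0.0187

The loop is type 0. Static position error constant K_pos = G_c(0)·P(0) = 39.3·1.333 = 52.4.
Steady-state error to a unit step: e_ss = 1/(1+K_pos) = 1/53.4 = 0.0187.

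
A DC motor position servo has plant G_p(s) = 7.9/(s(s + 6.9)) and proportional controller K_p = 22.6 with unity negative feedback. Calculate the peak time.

T_p = 0.243 s

From 1 + K_pG_p(s) = 0: s² + 6.9s + 178.5 = 0 ⇒ ω_n = 13.36, ζ = 0.2582.
Damped frequency ω_d = ω_n√(1−ζ²) = 12.91 rad/s, so peak time T_p = π/ω_d = 0.243 s.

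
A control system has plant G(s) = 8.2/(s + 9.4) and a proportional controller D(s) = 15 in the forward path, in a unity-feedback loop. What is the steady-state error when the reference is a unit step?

The loop is type 0. Static position error constant K_pos = D(0)·G(0) = 15·0.8723 = 13.09.
Steady-state error to a unit step: e_ss = 1/(1+K_pos) = 1/14.09 = 0.071.

0.071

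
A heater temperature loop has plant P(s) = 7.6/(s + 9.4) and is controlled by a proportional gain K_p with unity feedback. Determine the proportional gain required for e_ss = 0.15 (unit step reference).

K_p = 7.01

For a type-0 loop with proportional control, e_ss = 1/(1 + K_p·P(0)).
P(0) = 0.8085. Require 1/(1 + K_p·0.8085) = 0.15, so 1 + 0.8085·K_p = 6.667.
K_p = (6.667 − 1)/0.8085 = 7.01.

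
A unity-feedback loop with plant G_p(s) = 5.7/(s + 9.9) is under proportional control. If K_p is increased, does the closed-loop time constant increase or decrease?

decrease

The closed-loop bandwidth 9.9+K_p·5.7 grows with K_p, so τ shrinks.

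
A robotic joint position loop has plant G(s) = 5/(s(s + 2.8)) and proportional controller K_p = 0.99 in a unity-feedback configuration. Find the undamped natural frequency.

ω_n = 2.22 rad/s

The closed-loop denominator is s(s+2.8) + 0.99·5 = s² + 2.8s + 4.95.
Matching s² + 2ζω_n s + ω_n²: ω_n = √4.95 = 2.225 rad/s and 2ζω_n = 2.8, so ζ = 2.8/(2·2.225) = 0.629.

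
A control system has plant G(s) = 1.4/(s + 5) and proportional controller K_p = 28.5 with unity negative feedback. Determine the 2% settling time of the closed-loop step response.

Closed-loop transfer function: T(s) = K_p·G(s)/(1 + K_p·G(s)) = 39.9/(s + 5 + 39.9) = 39.9/(s + 44.9).
Time constant τ = 1/44.9 = 0.02227 s, so the 2% settling time is about 4τ = 0.0891 s.

T_s ≈ 0.0891 s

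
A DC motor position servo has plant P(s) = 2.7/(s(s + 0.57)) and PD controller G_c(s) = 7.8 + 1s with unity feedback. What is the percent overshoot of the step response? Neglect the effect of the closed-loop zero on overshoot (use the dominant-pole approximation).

30.2%

Forward path: (7.8 + 1s)·2.7/(s(s+0.57)). The closed-loop characteristic equation is s² + (0.57 + 2.7·1)s + 2.7·7.8 = 0.
That is s² + 3.27s + 21.06 = 0, so ω_n = 4.589 rad/s and ζ = 3.27/(2·4.589) = 0.3563.
%OS = 100·exp(−πζ/√(1−ζ²)) = 30.2%.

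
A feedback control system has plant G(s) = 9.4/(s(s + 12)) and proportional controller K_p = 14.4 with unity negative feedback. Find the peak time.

T_p = 0.315 s

Closed-loop characteristic equation: s² + 12s + 135.4 = 0, so ω_n = 11.63 rad/s and ζ = 12/(2·11.63) = 0.5157.
Damped frequency ω_d = ω_n√(1−ζ²) = 9.968 rad/s, so peak time T_p = π/ω_d = 0.315 s.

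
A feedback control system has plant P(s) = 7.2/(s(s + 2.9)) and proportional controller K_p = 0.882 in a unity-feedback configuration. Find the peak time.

T_p = 1.52 s

The closed-loop denominator s² + 2.9s + 6.35 gives ω_n = √6.35 = 2.52 and ζ = 2.9/(2ω_n) = 0.5754.
Damped frequency ω_d = ω_n√(1−ζ²) = 2.061 rad/s, so peak time T_p = π/ω_d = 1.52 s.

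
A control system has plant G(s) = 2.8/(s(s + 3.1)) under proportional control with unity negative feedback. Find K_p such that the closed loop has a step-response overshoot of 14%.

From %OS = 100·exp(−πζ/√(1−ζ²)) = 14%, ζ = −ln(0.14)/√(π²+ln²(0.14)) = 0.5305.
Characteristic equation s² + 3.1s + 2.8K_p = 0 gives ζ = 3.1/(2√(2.8K_p)).
Setting ζ = 0.5305: √(2.8K_p) = 3.1/(2·0.5305) = 2.922, so K_p = 8.537/2.8 = 3.05.

K_p = 3.05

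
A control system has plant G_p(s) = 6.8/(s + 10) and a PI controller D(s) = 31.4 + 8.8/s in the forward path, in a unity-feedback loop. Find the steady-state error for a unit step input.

0

The open loop D(s)G_p(s) has a pole at the origin (type 1), so the static position error constant is infinite and e_ss = 1/(1+∞) = 0.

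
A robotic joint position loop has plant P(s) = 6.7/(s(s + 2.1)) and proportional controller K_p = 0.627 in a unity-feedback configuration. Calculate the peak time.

T_p = 1.78 s

Closed-loop characteristic equation: s² + 2.1s + 4.201 = 0, so ω_n = 2.05 rad/s and ζ = 2.1/(2·2.05) = 0.5123.
Damped frequency ω_d = ω_n√(1−ζ²) = 1.76 rad/s, so peak time T_p = π/ω_d = 1.78 s.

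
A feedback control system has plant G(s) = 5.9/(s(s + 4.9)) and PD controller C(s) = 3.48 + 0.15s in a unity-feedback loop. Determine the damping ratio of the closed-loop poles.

ζ = 0.638

Forward path: (3.48 + 0.15s)·5.9/(s(s+4.9)). The closed-loop characteristic equation is s² + (4.9 + 5.9·0.15)s + 5.9·3.48 = 0.
That is s² + 5.785s + 20.53 = 0, so ω_n = 4.531 rad/s and ζ = 5.785/(2·4.531) = 0.6383.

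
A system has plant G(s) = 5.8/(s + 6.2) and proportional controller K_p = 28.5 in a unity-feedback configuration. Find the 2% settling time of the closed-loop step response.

Closed-loop transfer function: T(s) = K_p·G(s)/(1 + K_p·G(s)) = 165.3/(s + 6.2 + 165.3) = 165.3/(s + 171.5).
Time constant τ = 1/171.5 = 0.005831 s, so the 2% settling time is about 4τ = 0.0233 s.

T_s ≈ 0.0233 s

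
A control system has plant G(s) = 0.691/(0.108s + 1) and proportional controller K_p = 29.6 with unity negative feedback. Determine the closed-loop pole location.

Closed loop: T(s) = K_p·G/(1+K_p·G) = 20.45/(0.108s + 1 + 20.45), with pole at s = −(1 + 20.45)/0.108 = −198.6.

s = -198.6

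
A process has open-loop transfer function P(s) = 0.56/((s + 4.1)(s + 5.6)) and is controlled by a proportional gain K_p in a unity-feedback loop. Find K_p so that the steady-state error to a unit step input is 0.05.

Steady-state error for a unit step on this type-0 loop is 1/(1 + K_p·P(0)).
P(0) = 0.02439. Require 1/(1 + K_p·0.02439) = 0.05, so 1 + 0.02439·K_p = 20.
K_p = (20 − 1)/0.02439 = 779.

K_p = 779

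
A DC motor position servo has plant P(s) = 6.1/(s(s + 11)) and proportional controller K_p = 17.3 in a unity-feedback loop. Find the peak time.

From 1 + K_pP(s) = 0: s² + 11s + 105.5 = 0 ⇒ ω_n = 10.27, ζ = 0.5354.
Damped frequency ω_d = ω_n√(1−ζ²) = 8.676 rad/s, so peak time T_p = π/ω_d = 0.362 s.

T_p = 0.362 s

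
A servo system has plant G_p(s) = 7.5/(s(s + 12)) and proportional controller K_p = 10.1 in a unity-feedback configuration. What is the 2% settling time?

T_s ≈ 0.667 s

From 1 + K_pG_p(s) = 0: s² + 12s + 75.75 = 0 ⇒ ω_n = 8.703, ζ = 0.6894.
2% settling time T_s ≈ 4/(ζω_n) = 4/6 = 0.667 s.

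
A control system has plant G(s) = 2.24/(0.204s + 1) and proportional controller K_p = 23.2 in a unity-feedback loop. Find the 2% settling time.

Closed loop: T(s) = K_p·G/(1+K_p·G) = 51.97/(0.204s + 1 + 51.97), with pole at s = −(1 + 51.97)/0.204 = −259.6.
τ = 1/259.6 = 0.003851 s, so 2% settling time ≈ 4τ = 0.0154 s.

T_s ≈ 0.0154 s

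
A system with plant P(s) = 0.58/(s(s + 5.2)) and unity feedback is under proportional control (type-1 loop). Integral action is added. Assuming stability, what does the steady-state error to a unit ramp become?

0

The integrator raises the loop to type 2, so K_v → ∞ and e_ss to a ramp is zero.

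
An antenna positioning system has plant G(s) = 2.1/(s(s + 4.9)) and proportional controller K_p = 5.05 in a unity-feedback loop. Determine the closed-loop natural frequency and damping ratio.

ω_n = 3.26 rad/s, ζ = 0.752

The closed-loop denominator is s(s+4.9) + 5.05·2.1 = s² + 4.9s + 10.61.
So ω_n² = 10.61 ⇒ ω_n = 3.257 rad/s, and ζ = 4.9/(2ω_n) = 0.752.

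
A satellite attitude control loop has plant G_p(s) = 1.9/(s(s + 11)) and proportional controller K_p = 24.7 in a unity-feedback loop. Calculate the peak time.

T_p = 0.769 s

Closed-loop characteristic equation: s² + 11s + 46.93 = 0, so ω_n = 6.851 rad/s and ζ = 11/(2·6.851) = 0.8029.
Damped frequency ω_d = ω_n√(1−ζ²) = 4.084 rad/s, so peak time T_p = π/ω_d = 0.769 s.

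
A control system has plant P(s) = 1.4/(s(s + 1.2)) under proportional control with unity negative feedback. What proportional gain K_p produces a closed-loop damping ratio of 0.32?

K_p = 2.51

Closed-loop characteristic equation: s² + 1.2s + K_p·1.4 = 0.
So ω_n = √(1.4K_p) and 2ζω_n = 1.2, giving ζ = 1.2/(2√(1.4K_p)).
Setting ζ = 0.32: √(1.4K_p) = 1.2/(2·0.32) = 1.875, so K_p = 3.516/1.4 = 2.51.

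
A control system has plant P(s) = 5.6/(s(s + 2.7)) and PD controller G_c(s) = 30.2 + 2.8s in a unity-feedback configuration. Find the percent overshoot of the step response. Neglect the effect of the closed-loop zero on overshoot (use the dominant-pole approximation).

Forward path: (30.2 + 2.8s)·5.6/(s(s+2.7)). The closed-loop characteristic equation is s² + (2.7 + 5.6·2.8)s + 5.6·30.2 = 0.
That is s² + 18.38s + 169.1 = 0, so ω_n = 13 rad/s and ζ = 18.38/(2·13) = 0.7067.
%OS = 100·exp(−πζ/√(1−ζ²)) = 4.34%.

4.34%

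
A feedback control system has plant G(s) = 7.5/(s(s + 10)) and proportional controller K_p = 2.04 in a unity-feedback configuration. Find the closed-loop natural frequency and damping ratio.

The closed-loop denominator is s(s+10) + 2.04·7.5 = s² + 10s + 15.3.
Matching s² + 2ζω_n s + ω_n²: ω_n = √15.3 = 3.912 rad/s and 2ζω_n = 10, so ζ = 10/(2·3.912) = 1.28.

ω_n = 3.91 rad/s, ζ = 1.28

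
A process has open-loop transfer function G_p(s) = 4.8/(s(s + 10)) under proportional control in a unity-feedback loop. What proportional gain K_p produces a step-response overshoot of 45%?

From %OS = 100·exp(−πζ/√(1−ζ²)) = 45%, ζ = −ln(0.45)/√(π²+ln²(0.45)) = 0.2463.
Characteristic equation s² + 10s + 4.8K_p = 0 gives ζ = 10/(2√(4.8K_p)).
Setting ζ = 0.2463: √(4.8K_p) = 10/(2·0.2463) = 20.3, so K_p = 412/4.8 = 85.8.

K_p = 85.8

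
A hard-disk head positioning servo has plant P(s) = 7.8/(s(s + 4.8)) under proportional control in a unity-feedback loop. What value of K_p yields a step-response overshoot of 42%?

K_p = 10.4

From %OS = 100·exp(−πζ/√(1−ζ²)) = 42%, ζ = −ln(0.42)/√(π²+ln²(0.42)) = 0.2662.
Characteristic equation s² + 4.8s + 7.8K_p = 0 gives ζ = 4.8/(2√(7.8K_p)).
Setting ζ = 0.2662: √(7.8K_p) = 4.8/(2·0.2662) = 9.017, so K_p = 81.3/7.8 = 10.4.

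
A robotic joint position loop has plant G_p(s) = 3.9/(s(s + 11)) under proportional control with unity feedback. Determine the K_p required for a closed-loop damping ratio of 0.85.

Closed-loop characteristic equation: s² + 11s + K_p·3.9 = 0.
So ω_n = √(3.9K_p) and 2ζω_n = 11, giving ζ = 11/(2√(3.9K_p)).
Setting ζ = 0.85: √(3.9K_p) = 11/(2·0.85) = 6.471, so K_p = 41.87/3.9 = 10.7.

K_p = 10.7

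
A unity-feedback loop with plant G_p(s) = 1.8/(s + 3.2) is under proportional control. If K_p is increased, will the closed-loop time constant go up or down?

The closed-loop bandwidth 3.2+K_p·1.8 grows with K_p, so τ shrinks.

decrease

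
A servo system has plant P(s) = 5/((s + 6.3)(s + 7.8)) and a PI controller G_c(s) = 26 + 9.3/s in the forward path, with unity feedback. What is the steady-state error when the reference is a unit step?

The open loop G_c(s)P(s) has a pole at the origin (type 1), so the static position error constant is infinite and e_ss = 1/(1+∞) = 0.

0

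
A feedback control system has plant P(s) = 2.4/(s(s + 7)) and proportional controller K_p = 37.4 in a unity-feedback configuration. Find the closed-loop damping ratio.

ζ = 0.369

The closed-loop denominator is s(s+7) + 37.4·2.4 = s² + 7s + 89.76.
Matching s² + 2ζω_n s + ω_n²: ω_n = √89.76 = 9.474 rad/s and 2ζω_n = 7, so ζ = 7/(2·9.474) = 0.369.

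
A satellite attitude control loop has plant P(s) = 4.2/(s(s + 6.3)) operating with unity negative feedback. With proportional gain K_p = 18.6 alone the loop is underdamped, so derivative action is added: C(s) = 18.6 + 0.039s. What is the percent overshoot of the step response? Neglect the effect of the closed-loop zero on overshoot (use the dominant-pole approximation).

29.1%

Forward path: (18.6 + 0.039s)·4.2/(s(s+6.3)). The closed-loop characteristic equation is s² + (6.3 + 4.2·0.039)s + 4.2·18.6 = 0.
That is s² + 6.464s + 78.12 = 0, so ω_n = 8.839 rad/s and ζ = 6.464/(2·8.839) = 0.3657.
%OS = 100·exp(−πζ/√(1−ζ²)) = 29.1%.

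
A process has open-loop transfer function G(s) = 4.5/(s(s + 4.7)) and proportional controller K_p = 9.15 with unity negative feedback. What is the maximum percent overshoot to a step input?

29%

Closed-loop characteristic equation: s² + 4.7s + 41.18 = 0, so ω_n = 6.417 rad/s and ζ = 4.7/(2·6.417) = 0.3662.
%OS = 100·exp(−πζ/√(1−ζ²)) = 100·exp(−π·0.3662/√0.8659) = 29%.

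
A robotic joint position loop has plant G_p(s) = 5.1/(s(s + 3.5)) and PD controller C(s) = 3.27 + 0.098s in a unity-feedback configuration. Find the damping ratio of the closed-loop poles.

Forward path: (3.27 + 0.098s)·5.1/(s(s+3.5)). The closed-loop characteristic equation is s² + (3.5 + 5.1·0.098)s + 5.1·3.27 = 0.
That is s² + 4s + 16.68 = 0, so ω_n = 4.084 rad/s and ζ = 4/(2·4.084) = 0.4897.

ζ = 0.49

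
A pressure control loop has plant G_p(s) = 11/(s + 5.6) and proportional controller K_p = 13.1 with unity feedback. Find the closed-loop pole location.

s = -149.7

Closed-loop transfer function: T(s) = K_p·G_p(s)/(1 + K_p·G_p(s)) = 144.1/(s + 5.6 + 144.1) = 144.1/(s + 149.7).
The closed-loop pole is at s = −149.7.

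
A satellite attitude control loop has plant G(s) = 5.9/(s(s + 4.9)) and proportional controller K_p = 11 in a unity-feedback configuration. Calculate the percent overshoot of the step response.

From 1 + K_pG(s) = 0: s² + 4.9s + 64.9 = 0 ⇒ ω_n = 8.056, ζ = 0.3041.
%OS = 100·exp(−πζ/√(1−ζ²)) = 100·exp(−π·0.3041/√0.9075) = 36.7%.

36.7%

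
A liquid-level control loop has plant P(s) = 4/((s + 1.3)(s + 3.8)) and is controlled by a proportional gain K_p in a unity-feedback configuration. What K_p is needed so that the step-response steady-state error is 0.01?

Steady-state error for a unit step on this type-0 loop is 1/(1 + K_p·P(0)).
P(0) = 0.8097. Require 1/(1 + K_p·0.8097) = 0.01, so 1 + 0.8097·K_p = 100.
K_p = (100 − 1)/0.8097 = 122.

K_p = 122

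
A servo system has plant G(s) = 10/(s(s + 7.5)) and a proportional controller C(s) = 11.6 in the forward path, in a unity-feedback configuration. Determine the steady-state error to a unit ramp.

The loop has one pole at the origin (type 1). Velocity error constant K_v = lim_{s→0} s·C(s)G(s) = 11.6·10/7.5 = 15.47.
Steady-state error to a unit ramp: e_ss = 1/K_v = 0.0647.

0.0647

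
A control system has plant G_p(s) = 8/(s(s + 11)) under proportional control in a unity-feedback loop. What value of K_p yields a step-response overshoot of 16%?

K_p = 14.9

From %OS = 100·exp(−πζ/√(1−ζ²)) = 16%, ζ = −ln(0.16)/√(π²+ln²(0.16)) = 0.5039.
Characteristic equation s² + 11s + 8K_p = 0 gives ζ = 11/(2√(8K_p)).
Setting ζ = 0.5039: √(8K_p) = 11/(2·0.5039) = 10.92, so K_p = 119.1/8 = 14.9.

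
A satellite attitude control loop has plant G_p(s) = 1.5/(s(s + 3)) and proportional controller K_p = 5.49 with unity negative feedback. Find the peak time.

From 1 + K_pG_p(s) = 0: s² + 3s + 8.235 = 0 ⇒ ω_n = 2.87, ζ = 0.5227.
Damped frequency ω_d = ω_n√(1−ζ²) = 2.446 rad/s, so peak time T_p = π/ω_d = 1.28 s.

T_p = 1.28 s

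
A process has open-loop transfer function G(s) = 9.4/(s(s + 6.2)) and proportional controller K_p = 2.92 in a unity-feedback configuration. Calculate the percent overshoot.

The closed-loop denominator s² + 6.2s + 27.45 gives ω_n = √27.45 = 5.239 and ζ = 6.2/(2ω_n) = 0.5917.
%OS = 100·exp(−πζ/√(1−ζ²)) = 100·exp(−π·0.5917/√0.6499) = 9.97%.

9.97%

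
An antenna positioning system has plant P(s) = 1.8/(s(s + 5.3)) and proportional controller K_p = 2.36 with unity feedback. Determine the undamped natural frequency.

ω_n = 2.06 rad/s

1 + K_p·P(s) = 0 gives s² + 5.3s + 4.248 = 0.
Matching s² + 2ζω_n s + ω_n²: ω_n = √4.248 = 2.061 rad/s and 2ζω_n = 5.3, so ζ = 5.3/(2·2.061) = 1.29.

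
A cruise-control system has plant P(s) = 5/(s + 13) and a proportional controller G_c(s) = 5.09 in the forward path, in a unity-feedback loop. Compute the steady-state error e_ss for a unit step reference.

0.338

The loop is type 0. Static position error constant K_pos = G_c(0)·P(0) = 5.09·0.3846 = 1.958.
Steady-state error to a unit step: e_ss = 1/(1+K_pos) = 1/2.958 = 0.338.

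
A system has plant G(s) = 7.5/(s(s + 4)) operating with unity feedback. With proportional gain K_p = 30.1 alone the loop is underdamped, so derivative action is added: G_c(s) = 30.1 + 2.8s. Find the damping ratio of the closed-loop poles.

ζ = 0.832

Forward path: (30.1 + 2.8s)·7.5/(s(s+4)). The closed-loop characteristic equation is s² + (4 + 7.5·2.8)s + 7.5·30.1 = 0.
That is s² + 25s + 225.8 = 0, so ω_n = 15.02 rad/s and ζ = 25/(2·15.02) = 0.8319.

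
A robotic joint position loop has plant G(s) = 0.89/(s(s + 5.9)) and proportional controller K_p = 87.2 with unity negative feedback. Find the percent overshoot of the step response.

Closed-loop characteristic equation: s² + 5.9s + 77.61 = 0, so ω_n = 8.81 rad/s and ζ = 5.9/(2·8.81) = 0.3349.
%OS = 100·exp(−πζ/√(1−ζ²)) = 100·exp(−π·0.3349/√0.8879) = 32.7%.

32.7%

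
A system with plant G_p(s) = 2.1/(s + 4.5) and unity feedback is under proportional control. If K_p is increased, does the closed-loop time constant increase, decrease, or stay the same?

decrease

Closed-loop pole is at s = −(4.5+K_p·2.1); larger K_p moves it further left, so τ = 1/(4.5+K_p·2.1) decreases.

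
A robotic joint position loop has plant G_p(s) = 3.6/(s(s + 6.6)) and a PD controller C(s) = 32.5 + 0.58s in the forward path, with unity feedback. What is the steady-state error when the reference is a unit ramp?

0.0564

The loop has one pole at the origin (type 1). Velocity error constant K_v = lim_{s→0} s·C(s)G_p(s) = 32.5·3.6/6.6 = 17.73.
Steady-state error to a unit ramp: e_ss = 1/K_v = 0.0564.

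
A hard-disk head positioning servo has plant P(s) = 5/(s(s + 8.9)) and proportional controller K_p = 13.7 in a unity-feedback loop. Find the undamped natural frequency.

ω_n = 8.28 rad/s

1 + K_p·P(s) = 0 gives s² + 8.9s + 68.5 = 0.
So ω_n² = 68.5 ⇒ ω_n = 8.276 rad/s, and ζ = 8.9/(2ω_n) = 0.538.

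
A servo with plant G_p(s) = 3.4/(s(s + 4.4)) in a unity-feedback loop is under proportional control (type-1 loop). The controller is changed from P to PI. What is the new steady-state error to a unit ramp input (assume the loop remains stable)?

0

The integrator raises the loop to type 2, so K_v → ∞ and e_ss to a ramp is zero.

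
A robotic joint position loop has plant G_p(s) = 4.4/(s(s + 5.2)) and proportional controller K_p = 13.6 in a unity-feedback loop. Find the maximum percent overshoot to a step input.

Closed-loop characteristic equation: s² + 5.2s + 59.84 = 0, so ω_n = 7.736 rad/s and ζ = 5.2/(2·7.736) = 0.3361.
%OS = 100·exp(−πζ/√(1−ζ²)) = 100·exp(−π·0.3361/√0.887) = 32.6%.

32.6%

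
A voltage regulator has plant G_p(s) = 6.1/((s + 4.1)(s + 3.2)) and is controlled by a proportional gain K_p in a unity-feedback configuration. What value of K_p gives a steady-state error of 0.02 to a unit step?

For a type-0 loop with proportional control, e_ss = 1/(1 + K_p·G_p(0)).
G_p(0) = 0.4649. Require 1/(1 + K_p·0.4649) = 0.02, so 1 + 0.4649·K_p = 50.
K_p = (50 − 1)/0.4649 = 105.

K_p = 105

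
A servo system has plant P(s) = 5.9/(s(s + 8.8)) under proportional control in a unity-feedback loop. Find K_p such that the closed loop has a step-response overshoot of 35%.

K_p = 32.7

From %OS = 100·exp(−πζ/√(1−ζ²)) = 35%, ζ = −ln(0.35)/√(π²+ln²(0.35)) = 0.3169.
Characteristic equation s² + 8.8s + 5.9K_p = 0 gives ζ = 8.8/(2√(5.9K_p)).
Setting ζ = 0.3169: √(5.9K_p) = 8.8/(2·0.3169) = 13.88, so K_p = 192.7/5.9 = 32.7.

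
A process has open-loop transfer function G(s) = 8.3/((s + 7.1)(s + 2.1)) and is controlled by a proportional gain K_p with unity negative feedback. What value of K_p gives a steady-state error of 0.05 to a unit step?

K_p = 34.1

Steady-state error for a unit step on this type-0 loop is 1/(1 + K_p·G(0)).
G(0) = 0.5567. Require 1/(1 + K_p·0.5567) = 0.05, so 1 + 0.5567·K_p = 20.
K_p = (20 − 1)/0.5567 = 34.1.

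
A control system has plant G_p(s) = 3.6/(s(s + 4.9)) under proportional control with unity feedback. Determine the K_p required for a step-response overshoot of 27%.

K_p = 11.3

From %OS = 100·exp(−πζ/√(1−ζ²)) = 27%, ζ = −ln(0.27)/√(π²+ln²(0.27)) = 0.3847.
Characteristic equation s² + 4.9s + 3.6K_p = 0 gives ζ = 4.9/(2√(3.6K_p)).
Setting ζ = 0.3847: √(3.6K_p) = 4.9/(2·0.3847) = 6.369, so K_p = 40.56/3.6 = 11.3.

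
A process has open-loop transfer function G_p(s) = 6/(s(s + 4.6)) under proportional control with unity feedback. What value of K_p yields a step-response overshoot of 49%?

From %OS = 100·exp(−πζ/√(1−ζ²)) = 49%, ζ = −ln(0.49)/√(π²+ln²(0.49)) = 0.2214.
Characteristic equation s² + 4.6s + 6K_p = 0 gives ζ = 4.6/(2√(6K_p)).
Setting ζ = 0.2214: √(6K_p) = 4.6/(2·0.2214) = 10.39, so K_p = 107.9/6 = 18.

K_p = 18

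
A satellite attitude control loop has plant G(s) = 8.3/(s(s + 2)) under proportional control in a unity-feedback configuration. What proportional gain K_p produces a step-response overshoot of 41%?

From %OS = 100·exp(−πζ/√(1−ζ²)) = 41%, ζ = −ln(0.41)/√(π²+ln²(0.41)) = 0.273.
Characteristic equation s² + 2s + 8.3K_p = 0 gives ζ = 2/(2√(8.3K_p)).
Setting ζ = 0.273: √(8.3K_p) = 2/(2·0.273) = 3.663, so K_p = 13.42/8.3 = 1.62.

K_p = 1.62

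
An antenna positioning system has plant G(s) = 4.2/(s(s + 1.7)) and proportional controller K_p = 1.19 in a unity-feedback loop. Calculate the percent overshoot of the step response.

The closed-loop denominator s² + 1.7s + 4.998 gives ω_n = √4.998 = 2.236 and ζ = 1.7/(2ω_n) = 0.3802.
%OS = 100·exp(−πζ/√(1−ζ²)) = 100·exp(−π·0.3802/√0.8554) = 27.5%.

27.5%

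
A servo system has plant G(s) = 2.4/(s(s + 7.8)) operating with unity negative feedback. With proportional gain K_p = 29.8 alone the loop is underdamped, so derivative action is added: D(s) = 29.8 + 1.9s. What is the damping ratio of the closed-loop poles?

ζ = 0.731

Forward path: (29.8 + 1.9s)·2.4/(s(s+7.8)). The closed-loop characteristic equation is s² + (7.8 + 2.4·1.9)s + 2.4·29.8 = 0.
That is s² + 12.36s + 71.52 = 0, so ω_n = 8.457 rad/s and ζ = 12.36/(2·8.457) = 0.7308.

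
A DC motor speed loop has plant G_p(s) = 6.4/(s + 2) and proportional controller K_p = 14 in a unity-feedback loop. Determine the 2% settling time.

T_s ≈ 0.0437 s

Closed-loop transfer function: T(s) = K_p·G_p(s)/(1 + K_p·G_p(s)) = 89.6/(s + 2 + 89.6) = 89.6/(s + 91.6).
Time constant τ = 1/91.6 = 0.01092 s, so the 2% settling time is about 4τ = 0.0437 s.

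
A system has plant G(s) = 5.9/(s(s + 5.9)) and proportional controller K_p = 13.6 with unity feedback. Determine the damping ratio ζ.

ζ = 0.329

1 + K_p·G(s) = 0 gives s² + 5.9s + 80.24 = 0.
Matching s² + 2ζω_n s + ω_n²: ω_n = √80.24 = 8.958 rad/s and 2ζω_n = 5.9, so ζ = 5.9/(2·8.958) = 0.329.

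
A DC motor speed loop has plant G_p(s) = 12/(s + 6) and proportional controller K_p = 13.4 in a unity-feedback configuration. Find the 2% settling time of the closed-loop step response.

Closed-loop transfer function: T(s) = K_p·G_p(s)/(1 + K_p·G_p(s)) = 160.8/(s + 6 + 160.8) = 160.8/(s + 166.8).
Time constant τ = 1/166.8 = 0.005995 s, so the 2% settling time is about 4τ = 0.024 s.

T_s ≈ 0.024 s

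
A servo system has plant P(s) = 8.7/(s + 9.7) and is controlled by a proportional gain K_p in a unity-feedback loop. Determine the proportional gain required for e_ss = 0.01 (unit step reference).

Steady-state error for a unit step on this type-0 loop is 1/(1 + K_p·P(0)).
P(0) = 0.8969. Require 1/(1 + K_p·0.8969) = 0.01, so 1 + 0.8969·K_p = 100.
K_p = (100 − 1)/0.8969 = 110.

K_p = 110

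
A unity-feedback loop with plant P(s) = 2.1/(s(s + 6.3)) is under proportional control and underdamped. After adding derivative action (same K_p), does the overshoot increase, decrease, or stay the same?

With PD the characteristic equation becomes s² + (a + K·K_d)s + K·K_p = 0; the damping term grows, ζ rises, overshoot falls.

decrease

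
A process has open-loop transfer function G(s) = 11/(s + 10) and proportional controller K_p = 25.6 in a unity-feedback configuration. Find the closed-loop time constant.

Closed-loop transfer function: T(s) = K_p·G(s)/(1 + K_p·G(s)) = 281.6/(s + 10 + 281.6) = 281.6/(s + 291.6).
Time constant τ = 1/291.6 = 0.00343 s.

τ = 0.00343 s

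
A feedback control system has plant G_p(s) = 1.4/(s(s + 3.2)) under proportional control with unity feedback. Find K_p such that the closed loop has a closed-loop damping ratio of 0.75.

Closed-loop characteristic equation: s² + 3.2s + K_p·1.4 = 0.
So ω_n = √(1.4K_p) and 2ζω_n = 3.2, giving ζ = 3.2/(2√(1.4K_p)).
Setting ζ = 0.75: √(1.4K_p) = 3.2/(2·0.75) = 2.133, so K_p = 4.551/1.4 = 3.25.

K_p = 3.25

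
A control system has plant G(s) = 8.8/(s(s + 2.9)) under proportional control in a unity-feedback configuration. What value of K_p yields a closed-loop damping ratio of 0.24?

Closed-loop characteristic equation: s² + 2.9s + K_p·8.8 = 0.
So ω_n = √(8.8K_p) and 2ζω_n = 2.9, giving ζ = 2.9/(2√(8.8K_p)).
Setting ζ = 0.24: √(8.8K_p) = 2.9/(2·0.24) = 6.042, so K_p = 36.5/8.8 = 4.15.

K_p = 4.15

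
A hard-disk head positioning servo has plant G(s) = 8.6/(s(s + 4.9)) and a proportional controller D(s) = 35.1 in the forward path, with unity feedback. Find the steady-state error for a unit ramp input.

The loop has one pole at the origin (type 1). Velocity error constant K_v = lim_{s→0} s·D(s)G(s) = 35.1·8.6/4.9 = 61.6.
Steady-state error to a unit ramp: e_ss = 1/K_v = 0.0162.

0.0162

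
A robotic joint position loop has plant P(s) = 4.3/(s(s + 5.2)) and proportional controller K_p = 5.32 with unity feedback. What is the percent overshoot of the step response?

13.1%

From 1 + K_pP(s) = 0: s² + 5.2s + 22.88 = 0 ⇒ ω_n = 4.783, ζ = 0.5436.
%OS = 100·exp(−πζ/√(1−ζ²)) = 100·exp(−π·0.5436/√0.7045) = 13.1%.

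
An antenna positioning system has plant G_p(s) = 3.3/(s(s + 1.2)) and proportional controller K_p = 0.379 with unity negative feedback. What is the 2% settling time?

T_s ≈ 6.67 s

From 1 + K_pG_p(s) = 0: s² + 1.2s + 1.251 = 0 ⇒ ω_n = 1.118, ζ = 0.5365.
2% settling time T_s ≈ 4/(ζω_n) = 4/0.6 = 6.67 s.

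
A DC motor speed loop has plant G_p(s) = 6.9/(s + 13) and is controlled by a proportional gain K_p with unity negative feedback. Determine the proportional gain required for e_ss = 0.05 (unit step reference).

For a type-0 loop with proportional control, e_ss = 1/(1 + K_p·G_p(0)).
G_p(0) = 0.5308. Require 1/(1 + K_p·0.5308) = 0.05, so 1 + 0.5308·K_p = 20.
K_p = (20 − 1)/0.5308 = 35.8.

K_p = 35.8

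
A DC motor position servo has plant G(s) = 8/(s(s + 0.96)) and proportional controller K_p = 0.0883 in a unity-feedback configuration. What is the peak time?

T_p = 4.55 s

Closed-loop characteristic equation: s² + 0.96s + 0.7064 = 0, so ω_n = 0.8405 rad/s and ζ = 0.96/(2·0.8405) = 0.5711.
Damped frequency ω_d = ω_n√(1−ζ²) = 0.6899 rad/s, so peak time T_p = π/ω_d = 4.55 s.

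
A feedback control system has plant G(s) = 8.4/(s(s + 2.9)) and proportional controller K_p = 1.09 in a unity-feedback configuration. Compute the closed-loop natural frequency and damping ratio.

ω_n = 3.03 rad/s, ζ = 0.479

1 + K_p·G(s) = 0 gives s² + 2.9s + 9.156 = 0.
Matching s² + 2ζω_n s + ω_n²: ω_n = √9.156 = 3.026 rad/s and 2ζω_n = 2.9, so ζ = 2.9/(2·3.026) = 0.479.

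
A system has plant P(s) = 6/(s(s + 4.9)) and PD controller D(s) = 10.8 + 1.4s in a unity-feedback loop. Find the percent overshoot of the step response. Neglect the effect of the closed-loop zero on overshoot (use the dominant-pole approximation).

Forward path: (10.8 + 1.4s)·6/(s(s+4.9)). The closed-loop characteristic equation is s² + (4.9 + 6·1.4)s + 6·10.8 = 0.
That is s² + 13.3s + 64.8 = 0, so ω_n = 8.05 rad/s and ζ = 13.3/(2·8.05) = 0.8261.
%OS = 100·exp(−πζ/√(1−ζ²)) = 1%.

1%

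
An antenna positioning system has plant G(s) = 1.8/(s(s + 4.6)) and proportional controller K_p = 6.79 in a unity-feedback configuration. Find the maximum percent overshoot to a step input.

6.43%

The closed-loop denominator s² + 4.6s + 12.22 gives ω_n = √12.22 = 3.496 and ζ = 4.6/(2ω_n) = 0.6579.
%OS = 100·exp(−πζ/√(1−ζ²)) = 100·exp(−π·0.6579/√0.5672) = 6.43%.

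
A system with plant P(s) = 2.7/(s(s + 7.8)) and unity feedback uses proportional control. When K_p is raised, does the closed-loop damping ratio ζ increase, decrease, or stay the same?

ζ = 7.8/(2√(2.7K_p)); increasing K_p raises the denominator, so ζ falls.

decrease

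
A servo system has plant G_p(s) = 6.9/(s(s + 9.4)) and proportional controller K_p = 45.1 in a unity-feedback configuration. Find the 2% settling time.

From 1 + K_pG_p(s) = 0: s² + 9.4s + 311.2 = 0 ⇒ ω_n = 17.64, ζ = 0.2664.
2% settling time T_s ≈ 4/(ζω_n) = 4/4.7 = 0.851 s.

T_s ≈ 0.851 s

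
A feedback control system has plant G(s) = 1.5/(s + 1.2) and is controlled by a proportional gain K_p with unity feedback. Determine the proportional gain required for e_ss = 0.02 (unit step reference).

K_p = 39.2

For a type-0 loop with proportional control, e_ss = 1/(1 + K_p·G(0)).
G(0) = 1.25. Require 1/(1 + K_p·1.25) = 0.02, so 1 + 1.25·K_p = 50.
K_p = (50 − 1)/1.25 = 39.2.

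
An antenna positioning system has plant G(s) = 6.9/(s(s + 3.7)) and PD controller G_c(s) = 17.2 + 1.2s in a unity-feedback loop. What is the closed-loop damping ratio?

Forward path: (17.2 + 1.2s)·6.9/(s(s+3.7)). The closed-loop characteristic equation is s² + (3.7 + 6.9·1.2)s + 6.9·17.2 = 0.
That is s² + 11.98s + 118.7 = 0, so ω_n = 10.89 rad/s and ζ = 11.98/(2·10.89) = 0.5498.

ζ = 0.55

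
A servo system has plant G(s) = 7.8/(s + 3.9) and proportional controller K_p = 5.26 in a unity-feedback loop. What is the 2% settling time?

T_s ≈ 0.089 s

Closed-loop transfer function: T(s) = K_p·G(s)/(1 + K_p·G(s)) = 41.03/(s + 3.9 + 41.03) = 41.03/(s + 44.93).
Time constant τ = 1/44.93 = 0.02226 s, so the 2% settling time is about 4τ = 0.089 s.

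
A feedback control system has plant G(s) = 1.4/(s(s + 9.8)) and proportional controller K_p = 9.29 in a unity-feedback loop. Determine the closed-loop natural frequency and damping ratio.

ω_n = 3.61 rad/s, ζ = 1.36

The closed-loop denominator is s(s+9.8) + 9.29·1.4 = s² + 9.8s + 13.01.
Matching s² + 2ζω_n s + ω_n²: ω_n = √13.01 = 3.606 rad/s and 2ζω_n = 9.8, so ζ = 9.8/(2·3.606) = 1.36.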